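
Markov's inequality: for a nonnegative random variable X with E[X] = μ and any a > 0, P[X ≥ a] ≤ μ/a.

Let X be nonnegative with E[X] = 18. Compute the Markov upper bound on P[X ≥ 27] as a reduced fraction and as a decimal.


μ = E[X] = 18, a = 27.
Markov: P[X ≥ 27] ≤ μ/a = (18)/27 = 2/3.
Numerically: ≈ 0.6667.
(Since a = 27 > μ = 18.0000, the bound 2/3 is < 1 and informative.)

P[X ≥ 27] ≤ 2/3 ≈ 0.6667.


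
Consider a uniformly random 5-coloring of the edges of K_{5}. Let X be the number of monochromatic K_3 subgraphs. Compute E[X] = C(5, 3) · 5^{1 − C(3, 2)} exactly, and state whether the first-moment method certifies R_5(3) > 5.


E[X] = C(5, 3) · 5^{1 − 3} = 10 · 5^{−2} = 10/25.
As a reduced fraction: E[X] = 2/5 ≈ 0.4000.
Is E[X] < 1? YES.
Since E[X] < 1, there exists a 5-coloring of K_{5} with no monochromatic K_3; hence R_5(3) > 5.

E[X] = 2/5 ≈ 0.4000; E[X] < 1, so R_5(3) > 5.


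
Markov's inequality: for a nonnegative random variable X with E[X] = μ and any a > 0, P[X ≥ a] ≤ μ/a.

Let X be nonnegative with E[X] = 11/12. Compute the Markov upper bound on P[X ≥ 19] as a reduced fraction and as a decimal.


μ = E[X] = 11/12, a = 19.
Markov: P[X ≥ 19] ≤ μ/a = (11/12)/19 = 11/228.
Numerically: ≈ 0.048.
(Since a = 19 > μ = 0.917, the bound 11/228 is < 1 and informative.)

P[X ≥ 19] ≤ 11/228 ≈ 0.048.


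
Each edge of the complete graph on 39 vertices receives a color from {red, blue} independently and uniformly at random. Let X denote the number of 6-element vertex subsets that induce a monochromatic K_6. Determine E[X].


Let X = Σ_S X_S over the C(39, 6) = 3262623 subsets S of size 6, where X_S = 1 if the K_6 on S is monochromatic.
For a fixed S, the K_6 on S has C(6, 2) = 15 edges. P[all 15 edges red] = (1/2)^15, and likewise for blue, so P[monochromatic] = 2·(1/2)^15 = 2^{1 − 15} = 1/16384.
By linearity: E[X] = C(39, 6) · 2^{1 − 15} = 3262623 · 1/16384 = 3262623/16384.
Numerically: E[X] ≈ 199.135.

E[X] = C(39,6)·2^(1−C(6,2)) = 3262623/16384 ≈ 199.135.


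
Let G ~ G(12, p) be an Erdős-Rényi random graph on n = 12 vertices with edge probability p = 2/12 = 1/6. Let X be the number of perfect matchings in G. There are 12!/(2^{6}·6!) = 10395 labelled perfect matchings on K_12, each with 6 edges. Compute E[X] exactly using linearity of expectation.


K_12 has 12!/(2^{6}·6!) = 10395 labelled perfect matchings.
For each such perfect matching H, let X_H = 1 if all 6 edges of H are present in G. Then P[X_H = 1] = p^{6} = (1/6)^{6} = 1/46656.
By linearity: E[X] = Σ_H E[X_H] = 10395 · p^{6} = 10395 · 1/46656 = 385/1728.
Numerically: E[X] ≈ 0.222801.

E[X] = 10395 · (1/6)^{6} = 385/1728 ≈ 0.222801.


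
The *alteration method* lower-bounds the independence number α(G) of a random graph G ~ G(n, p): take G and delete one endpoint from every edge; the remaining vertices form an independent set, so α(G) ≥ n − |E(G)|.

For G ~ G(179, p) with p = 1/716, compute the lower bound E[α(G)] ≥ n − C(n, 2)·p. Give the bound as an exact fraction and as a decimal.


E[|E(G)|] = C(179, 2)·p = 15931 · (1/716) = 89/4.
E[α(G)] ≥ n − E[|E(G)|] = 179 − 89/4 = 627/4.
Numerically: ≈ 156.750.
(This is only a lower bound; the true E[α(G)] may be larger.)

E[α(G)] ≥ 627/4 ≈ 156.750.


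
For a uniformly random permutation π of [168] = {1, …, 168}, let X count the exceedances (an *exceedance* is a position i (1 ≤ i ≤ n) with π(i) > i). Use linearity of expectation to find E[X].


Write X = Σ_{i=1}^{168} X_i, where X_i = 1_{π(i) > i}.
For each fixed i, π(i) is uniform over {1, …, 168} (marginal of a uniform permutation), so P[π(i) > i] = (n − i)/n. Summing: Σ_{i=1}^{168} (n − i)/n = (0 + 1 + … + 167)/168 = 168(168 − 1)/(2·168) = (168 − 1)/2.
Hence E[X] = Σ_{i=1}^{168} (168 − i)/168 = 167/2 ≈ 83.500000.

E[X] = 167/2 = 83.500000.


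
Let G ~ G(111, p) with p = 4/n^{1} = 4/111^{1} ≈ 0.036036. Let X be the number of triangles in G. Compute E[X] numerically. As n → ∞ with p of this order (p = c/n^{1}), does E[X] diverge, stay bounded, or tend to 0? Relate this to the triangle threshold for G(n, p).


Number of potential triangles: C(111, 3) = 221815.
Each occurs with probability p³ ≈ (0.036036)³ ≈ 4.6796248e-05.
By linearity: E[X] = C(111, 3)·p³ ≈ 221815 · 4.6796248e-05 ≈ 10.38011.
Here α = 1, so p = 4/n is exactly at the triangle threshold p ~ 1/n. Asymptotically E[X] → c³/6 = 4³/6 = 32/3 ≈ 10.66667, a bounded constant. In this regime the triangle count is asymptotically Poisson(c³/6).

E[X] ≈ 10.38011; in regime p = Θ(1/n^{1}) E[X] stays bounded (at the triangle threshold p ~ 1/n).


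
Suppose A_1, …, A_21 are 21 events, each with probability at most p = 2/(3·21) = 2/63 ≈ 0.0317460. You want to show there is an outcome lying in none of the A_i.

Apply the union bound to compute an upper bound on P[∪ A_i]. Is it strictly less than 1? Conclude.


Union bound: P[∪_{i=1}^{21} A_i] ≤ Σ_i P[A_i] ≤ 21·p = 21·(2/63) = 2/3.
Numerically: 2/3 ≈ 0.6666667.
Is 2/3 < 1? YES.
Since P[∪ A_i] ≤ 2/3 < 1, the complement has P[∩ A_i^c] ≥ 1 − 2/3 = 1/3 > 0, so some outcome avoids every A_i.

21·p = 2/3 ≈ 0.6666667; existence CERTIFIED by the union bound.


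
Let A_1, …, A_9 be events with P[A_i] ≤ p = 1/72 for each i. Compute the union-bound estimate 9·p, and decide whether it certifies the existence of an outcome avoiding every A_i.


Union bound: P[∪_{i=1}^{9} A_i] ≤ Σ_i P[A_i] ≤ 9·p = 9·(1/72) = 1/8.
Numerically: 1/8 ≈ 0.12500.
Is 1/8 < 1? YES.
Since P[∪ A_i] ≤ 1/8 < 1, the complement has P[∩ A_i^c] ≥ 1 − 1/8 = 7/8 > 0, so some outcome avoids every A_i.

9·p = 1/8 ≈ 0.12500; existence CERTIFIED by the union bound.


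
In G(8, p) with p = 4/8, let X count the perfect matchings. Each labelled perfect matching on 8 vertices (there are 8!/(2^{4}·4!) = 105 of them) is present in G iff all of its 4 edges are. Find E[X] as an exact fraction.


K_8 has 8!/(2^{4}·4!) = 105 labelled perfect matchings.
For each such perfect matching H, let X_H = 1 if all 4 edges of H are present in G. Then P[X_H = 1] = p^{4} = (1/2)^{4} = 1/16.
By linearity of expectation: E[X] = Σ_H E[X_H] = 105 · p^{4} = 105 · 1/16 = 105/16.
Numerically: E[X] ≈ 6.5625.

E[X] = 105 · (1/2)^{4} = 105/16 ≈ 6.5625.


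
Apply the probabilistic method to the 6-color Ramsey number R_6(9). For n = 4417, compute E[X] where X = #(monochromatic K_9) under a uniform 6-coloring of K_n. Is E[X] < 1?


E[X] = C(4417, 9) · 6^{1 − 36} = 1749208766098544225331185560 · 6^{−35} = 1749208766098544225331185560/1719070799748422591028658176.
As a reduced fraction: E[X] = 218651095762318028166398195/214883849968552823878582272 ≈ 1.0175.
Is E[X] < 1? NO.
Since E[X] ≥ 1, the first-moment bound is inconclusive at n = 4417; it does NOT by itself certify R_6(9) > 4417.

E[X] = 218651095762318028166398195/214883849968552823878582272 ≈ 1.0175; E[X] ≥ 1; first-moment method inconclusive here.


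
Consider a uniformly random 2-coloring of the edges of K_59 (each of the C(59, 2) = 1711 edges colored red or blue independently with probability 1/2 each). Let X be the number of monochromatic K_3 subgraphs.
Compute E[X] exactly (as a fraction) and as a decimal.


Let X = Σ_S X_S over the C(59, 3) = 32509 subsets S of size 3, where X_S = 1 if the K_3 on S is monochromatic.
For a fixed S, the K_3 on S has C(3, 2) = 3 edges. P[all 3 edges red] = (1/2)^3, and likewise for blue, so P[monochromatic] = 2·(1/2)^3 = 2^{1 − 3} = 1/4.
By linearity: E[X] = C(59, 3) · 2^{1 − 3} = 32509 · 1/4 = 32509/4.
Numerically: E[X] ≈ 8127.250.

E[X] = C(59,3)·2^(1−C(3,2)) = 32509/4 ≈ 8127.250.


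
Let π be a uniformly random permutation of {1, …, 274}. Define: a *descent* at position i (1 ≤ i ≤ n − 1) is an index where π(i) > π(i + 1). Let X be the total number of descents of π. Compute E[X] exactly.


Write X = Σ X_I over i = 1, …, 273, with X_I the indicator of one descent.
There are 273 indicators.
For each fixed i, the pair (π(i), π(i+1)) is a uniformly random ordered pair of distinct values from {1, …, 274}; by symmetry P[π(i) > π(i+1)] = 1/2.
By linearity: E[X] = 273 · (1/2) = (274 − 1) · (1/2) = 273/2 ≈ 136.5000.

E[X] = 273/2 = 136.5000.


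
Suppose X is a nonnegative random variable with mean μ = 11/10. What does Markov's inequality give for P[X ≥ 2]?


μ = E[X] = 11/10, a = 2.
Markov: P[X ≥ 2] ≤ μ/a = (11/10)/2 = 11/20.
Numerically: ≈ 0.550.
(Since a = 2 > μ = 1.100, the bound 11/20 is < 1 and informative.)

P[X ≥ 2] ≤ 11/20 ≈ 0.550.


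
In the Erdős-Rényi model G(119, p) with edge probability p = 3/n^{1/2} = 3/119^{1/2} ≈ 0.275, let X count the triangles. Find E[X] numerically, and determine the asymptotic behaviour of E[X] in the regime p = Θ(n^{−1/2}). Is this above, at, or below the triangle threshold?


Number of potential triangles: C(119, 3) = 273819.
Each occurs with probability p³ ≈ (0.275)³ ≈ 2.079904e-02.
By linearity: E[X] = C(119, 3)·p³ ≈ 273819 · 2.079904e-02 ≈ 5695.1728.
Since α = 1/2 < 1, p = c/n^{1/2} ≫ 1/n is above the triangle threshold p ~ 1/n. Asymptotically E[X] ~ (c³/6)·n^{3(1−α)} = (3³/6)·n^{1.5} → ∞; triangles are abundant w.h.p.

E[X] ≈ 5695.1728; in regime p = Θ(1/n^{1/2}) E[X] diverges (above the triangle threshold p ~ 1/n).


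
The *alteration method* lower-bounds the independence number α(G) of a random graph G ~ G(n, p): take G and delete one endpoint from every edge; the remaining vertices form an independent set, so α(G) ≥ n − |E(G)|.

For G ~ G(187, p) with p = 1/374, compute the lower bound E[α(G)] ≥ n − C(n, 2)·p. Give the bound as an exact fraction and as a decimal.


E[|E(G)|] = C(187, 2)·p = 17391 · (1/374) = 93/2.
E[α(G)] ≥ n − E[|E(G)|] = 187 − 93/2 = 281/2.
Numerically: ≈ 140.500000.
(This is only a lower bound; the true E[α(G)] may be larger.)

E[α(G)] ≥ 281/2 ≈ 140.500000.


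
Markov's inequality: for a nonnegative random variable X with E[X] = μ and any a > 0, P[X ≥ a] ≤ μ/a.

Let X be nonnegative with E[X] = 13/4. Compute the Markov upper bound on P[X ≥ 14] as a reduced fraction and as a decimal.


μ = E[X] = 13/4, a = 14.
Markov: P[X ≥ 14] ≤ μ/a = (13/4)/14 = 13/56.
Numerically: ≈ 0.23214.
(Since a = 14 > μ = 3.25000, the bound 13/56 is < 1 and informative.)

P[X ≥ 14] ≤ 13/56 ≈ 0.23214.


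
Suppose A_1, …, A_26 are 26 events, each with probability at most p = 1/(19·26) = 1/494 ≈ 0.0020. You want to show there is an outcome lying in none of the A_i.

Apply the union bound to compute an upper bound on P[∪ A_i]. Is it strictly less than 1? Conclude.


Union bound: P[∪_{i=1}^{26} A_i] ≤ Σ_i P[A_i] ≤ 26·p = 26·(1/494) = 1/19.
Numerically: 1/19 ≈ 0.0526.
Is 1/19 < 1? YES.
Since P[∪ A_i] ≤ 1/19 < 1, the complement has P[∩ A_i^c] ≥ 1 − 1/19 = 18/19 > 0, so some outcome avoids every A_i.

26·p = 1/19 ≈ 0.0526; existence CERTIFIED by the union bound.


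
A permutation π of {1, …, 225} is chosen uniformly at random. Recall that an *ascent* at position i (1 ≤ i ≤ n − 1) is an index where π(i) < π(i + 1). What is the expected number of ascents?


Write X = Σ X_I over i = 1, …, 224, with X_I the indicator of one ascent.
There are 224 indicators.
For each fixed i, the pair (π(i), π(i+1)) is a uniformly random ordered pair of distinct values from {1, …, 225}; by symmetry P[π(i) < π(i+1)] = 1/2.
By linearity: E[X] = 224 · (1/2) = (225 − 1) · (1/2) = 112 ≈ 112.000000.

E[X] = 112 = 112.000000.


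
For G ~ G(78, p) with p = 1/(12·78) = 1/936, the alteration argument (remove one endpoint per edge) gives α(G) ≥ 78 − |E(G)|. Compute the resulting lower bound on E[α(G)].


E[|E(G)|] = C(78, 2)·p = 3003 · (1/936) = 77/24.
E[α(G)] ≥ n − E[|E(G)|] = 78 − 77/24 = 1795/24.
Numerically: ≈ 74.792.
(This is only a lower bound; the true E[α(G)] may be larger.)

E[α(G)] ≥ 1795/24 ≈ 74.792.


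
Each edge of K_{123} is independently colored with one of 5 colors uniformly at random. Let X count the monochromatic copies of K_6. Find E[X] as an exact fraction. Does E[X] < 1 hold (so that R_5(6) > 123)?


E[X] = C(123, 6) · 5^{1 − 15} = 4249404082 · 5^{−14} = 4249404082/6103515625.
As a reduced fraction: E[X] = 4249404082/6103515625 ≈ 0.696222.
Is E[X] < 1? YES.
Since E[X] < 1, there exists a 5-coloring of K_{123} with no monochromatic K_6; hence R_5(6) > 123.

E[X] = 4249404082/6103515625 ≈ 0.696222; E[X] < 1, so R_5(6) > 123.


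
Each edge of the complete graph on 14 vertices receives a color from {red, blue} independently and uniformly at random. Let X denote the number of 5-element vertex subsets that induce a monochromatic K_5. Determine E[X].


Let X = Σ_S X_S over the C(14, 5) = 2002 subsets S of size 5, where X_S = 1 if the K_5 on S is monochromatic.
For a fixed S, the K_5 on S has C(5, 2) = 10 edges. P[all 10 edges red] = (1/2)^10, and likewise for blue, so P[monochromatic] = 2·(1/2)^10 = 2^{1 − 10} = 1/512.
Summing: E[X] = C(14, 5) · 2^{1 − 10} = 2002 · 1/512 = 1001/256.
Numerically: E[X] ≈ 3.910156.

E[X] = C(14,5)·2^(1−C(5,2)) = 1001/256 ≈ 3.910156.


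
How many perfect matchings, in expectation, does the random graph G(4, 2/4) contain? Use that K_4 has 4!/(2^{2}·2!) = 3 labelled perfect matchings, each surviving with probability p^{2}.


K_4 has 4!/(2^{2}·2!) = 3 labelled perfect matchings.
For each such perfect matching H, let X_H = 1 if all 2 edges of H are present in G. Then P[X_H = 1] = p^{2} = (1/2)^{2} = 1/4.
By linearity: E[X] = Σ_H E[X_H] = 3 · p^{2} = 3 · 1/4 = 3/4.
Numerically: E[X] ≈ 0.75.

E[X] = 3 · (1/2)^{2} = 3/4 ≈ 0.75.


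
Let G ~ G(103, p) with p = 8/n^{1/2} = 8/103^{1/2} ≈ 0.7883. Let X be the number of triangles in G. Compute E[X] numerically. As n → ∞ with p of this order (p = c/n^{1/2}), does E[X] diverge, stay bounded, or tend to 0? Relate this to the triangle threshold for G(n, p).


Number of potential triangles: C(103, 3) = 176851.
Each occurs with probability p³ ≈ (0.7883)³ ≈ 4.897947e-01.
By linearity: E[X] = C(103, 3)·p³ ≈ 176851 · 4.897947e-01 ≈ 86620.6910.
Since α = 1/2 < 1, p = c/n^{1/2} ≫ 1/n is above the triangle threshold p ~ 1/n. Asymptotically E[X] ~ (c³/6)·n^{3(1−α)} = (8³/6)·n^{1.5} → ∞; triangles are abundant w.h.p.

E[X] ≈ 86620.6910; in regime p = Θ(1/n^{1/2}) E[X] diverges (above the triangle threshold p ~ 1/n).


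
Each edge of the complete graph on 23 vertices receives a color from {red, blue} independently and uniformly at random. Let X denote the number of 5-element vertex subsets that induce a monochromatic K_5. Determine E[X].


Let X = Σ_S X_S over the C(23, 5) = 33649 subsets S of size 5, where X_S = 1 if the K_5 on S is monochromatic.
For a fixed S, the K_5 on S has C(5, 2) = 10 edges. P[all 10 edges red] = (1/2)^10, and likewise for blue, so P[monochromatic] = 2·(1/2)^10 = 2^{1 − 10} = 1/512.
Summing: E[X] = C(23, 5) · 2^{1 − 10} = 33649 · 1/512 = 33649/512.
Numerically: E[X] ≈ 65.720703.

E[X] = C(23,5)·2^(1−C(5,2)) = 33649/512 ≈ 65.720703.


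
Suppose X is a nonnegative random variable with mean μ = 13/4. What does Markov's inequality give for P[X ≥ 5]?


μ = E[X] = 13/4, a = 5.
Markov: P[X ≥ 5] ≤ μ/a = (13/4)/5 = 13/20.
Numerically: ≈ 0.6500.
(Since a = 5 > μ = 3.2500, the bound 13/20 is < 1 and informative.)

P[X ≥ 5] ≤ 13/20 ≈ 0.6500.


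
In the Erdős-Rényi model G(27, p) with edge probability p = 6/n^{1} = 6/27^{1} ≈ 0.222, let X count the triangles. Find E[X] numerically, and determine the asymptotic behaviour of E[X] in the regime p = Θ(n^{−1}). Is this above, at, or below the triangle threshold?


Number of potential triangles: C(27, 3) = 2925.
Each occurs with probability p³ ≈ (0.222)³ ≈ 1.09739e-02.
By linearity: E[X] = C(27, 3)·p³ ≈ 2925 · 1.09739e-02 ≈ 32.099.
Here α = 1, so p = 6/n is exactly at the triangle threshold p ~ 1/n. Asymptotically E[X] → c³/6 = 6³/6 = 36 ≈ 36.000, a bounded constant. In this regime the triangle count is asymptotically Poisson(c³/6).

E[X] ≈ 32.099; in regime p = Θ(1/n^{1}) E[X] stays bounded (at the triangle threshold p ~ 1/n).


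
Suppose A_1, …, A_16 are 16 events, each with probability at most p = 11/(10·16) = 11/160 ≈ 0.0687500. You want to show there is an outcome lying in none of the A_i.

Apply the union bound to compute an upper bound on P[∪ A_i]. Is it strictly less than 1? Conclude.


Union bound: P[∪_{i=1}^{16} A_i] ≤ Σ_i P[A_i] ≤ 16·p = 16·(11/160) = 11/10.
Numerically: 11/10 ≈ 1.1000000.
Is 11/10 < 1? NO.
Since the bound 11/10 is ≥ 1, the union bound is uninformative here; it does NOT by itself certify existence.

16·p = 11/10 ≈ 1.1000000; existence NOT certified by the union bound.


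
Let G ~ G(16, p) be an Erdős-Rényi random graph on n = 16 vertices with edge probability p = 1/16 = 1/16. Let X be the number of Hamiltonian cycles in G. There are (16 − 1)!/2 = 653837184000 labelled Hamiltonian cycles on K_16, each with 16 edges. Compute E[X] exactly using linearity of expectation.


K_16 has (16 − 1)!/2 = 653837184000 labelled Hamiltonian cycles.
For each such Hamiltonian cycle H, let X_H = 1 if all 16 edges of H are present in G. Then P[X_H = 1] = p^{16} = (1/16)^{16} = 1/18446744073709551616.
By linearity: E[X] = Σ_H E[X_H] = 653837184000 · p^{16} = 653837184000 · 1/18446744073709551616 = 638512875/18014398509481984.
Numerically: E[X] ≈ 3.5445e-08.

E[X] = 653837184000 · (1/16)^{16} = 638512875/18014398509481984 ≈ 3.5445e-08.


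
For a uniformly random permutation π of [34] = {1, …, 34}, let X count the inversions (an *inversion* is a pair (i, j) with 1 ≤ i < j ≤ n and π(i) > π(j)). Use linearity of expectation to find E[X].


Write X = Σ X_I over the C(34, 2) = 561 pairs i < j, with X_I the indicator of one inversion.
There are 561 indicators.
For each fixed pair i < j, the values π(i) and π(j) are two distinct elements of {1, …, 34} in uniformly random order; by symmetry P[π(i) > π(j)] = 1/2.
By linearity: E[X] = 561 · (1/2) = C(34, 2) · (1/2) = 561/2 = 561/2 ≈ 280.50000.

E[X] = 561/2 = 280.50000.


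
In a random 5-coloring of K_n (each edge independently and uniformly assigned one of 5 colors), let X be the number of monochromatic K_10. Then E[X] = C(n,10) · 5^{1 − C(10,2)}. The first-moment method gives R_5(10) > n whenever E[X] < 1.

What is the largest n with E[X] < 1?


We need C(n, 10) · 5^{1 − 45} < 1, i.e. C(n, 10) < 5^{45 − 1} = 5684341886080801486968994140625.
Check values of n near the boundary:
  n = 5389: C(5389, 10) = 5645340767466558997768874792926; 5645340767466558997768874792926 < 5684341886080801486968994140625? YES
  n = 5390: C(5390, 10) = 5655833965919099070255434039753; 5655833965919099070255434039753 < 5684341886080801486968994140625? YES
  n = 5391: C(5391, 10) = 5666344714787188828795213697883; 5666344714787188828795213697883 < 5684341886080801486968994140625? YES
  n = 5392: C(5392, 10) = 5676873040158402483252283957448; 5676873040158402483252283957448 < 5684341886080801486968994140625? YES
  n = 5393: C(5393, 10) = 5687418968154238267170642278008; 5687418968154238267170642278008 < 5684341886080801486968994140625? NO
The largest n with C(n, 10) < 5684341886080801486968994140625 is n = 5392 (where E[X] = 5676873040158402483252283957448/5684341886080801486968994140625 ≈ 0.999). Hence R_5(10) > 5392, i.e. R_5(10) ≥ 5393.

Largest n = 5392; hence R_5(10) > 5392.


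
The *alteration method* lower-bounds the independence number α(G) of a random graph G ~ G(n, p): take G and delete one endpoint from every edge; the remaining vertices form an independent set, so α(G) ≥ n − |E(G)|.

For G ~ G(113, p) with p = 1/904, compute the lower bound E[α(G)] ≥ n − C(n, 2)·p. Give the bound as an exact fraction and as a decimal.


E[|E(G)|] = C(113, 2)·p = 6328 · (1/904) = 7.
E[α(G)] ≥ n − E[|E(G)|] = 113 − 7 = 106.
Numerically: ≈ 106.000.
(This is only a lower bound; the true E[α(G)] may be larger.)

E[α(G)] ≥ 106 ≈ 106.000.


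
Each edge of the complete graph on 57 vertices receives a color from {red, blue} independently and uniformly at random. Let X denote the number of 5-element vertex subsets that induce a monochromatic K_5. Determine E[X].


Let X = Σ_S X_S over the C(57, 5) = 4187106 subsets S of size 5, where X_S = 1 if the K_5 on S is monochromatic.
For a fixed S, the K_5 on S has C(5, 2) = 10 edges. P[all 10 edges red] = (1/2)^10, and likewise for blue, so P[monochromatic] = 2·(1/2)^10 = 2^{1 − 10} = 1/512.
By linearity: E[X] = C(57, 5) · 2^{1 − 10} = 4187106 · 1/512 = 2093553/256.
Numerically: E[X] ≈ 8177.941.

E[X] = C(57,5)·2^(1−C(5,2)) = 2093553/256 ≈ 8177.941.


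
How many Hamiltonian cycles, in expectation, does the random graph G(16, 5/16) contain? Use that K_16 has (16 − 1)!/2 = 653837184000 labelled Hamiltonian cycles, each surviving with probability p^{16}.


K_16 has (16 − 1)!/2 = 653837184000 labelled Hamiltonian cycles.
For each such Hamiltonian cycle H, let X_H = 1 if all 16 edges of H are present in G. Then P[X_H = 1] = p^{16} = (5/16)^{16} = 152587890625/18446744073709551616.
Summing the indicators: E[X] = Σ_H E[X_H] = 653837184000 · p^{16} = 653837184000 · 152587890625/18446744073709551616 = 97429332733154296875/18014398509481984.
Numerically: E[X] ≈ 5408.41.

E[X] = 653837184000 · (5/16)^{16} = 97429332733154296875/18014398509481984 ≈ 5408.41.


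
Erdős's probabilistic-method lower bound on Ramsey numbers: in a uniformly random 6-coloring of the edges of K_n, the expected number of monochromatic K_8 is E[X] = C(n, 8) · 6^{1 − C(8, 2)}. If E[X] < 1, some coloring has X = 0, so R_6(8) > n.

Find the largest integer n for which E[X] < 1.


We need C(n, 8) · 6^{1 − 28} < 1, i.e. C(n, 8) < 6^{28 − 1} = 1023490369077469249536.
Check values of n near the boundary:
  n = 1589: C(1589, 8) = 990389025825605844438; 990389025825605844438 < 1023490369077469249536? YES
  n = 1590: C(1590, 8) = 995397314198933813310; 995397314198933813310 < 1023490369077469249536? YES
  n = 1591: C(1591, 8) = 1000427749141189953870; 1000427749141189953870 < 1023490369077469249536? YES
  n = 1592: C(1592, 8) = 1005480414540892933435; 1005480414540892933435 < 1023490369077469249536? YES
  n = 1593: C(1593, 8) = 1010555394551193970323; 1010555394551193970323 < 1023490369077469249536? YES
  n = 1594: C(1594, 8) = 1015652773590544255167; 1015652773590544255167 < 1023490369077469249536? YES
  n = 1595: C(1595, 8) = 1020772636343363633895; 1020772636343363633895 < 1023490369077469249536? YES
  n = 1596: C(1596, 8) = 1025915067760710553965; 1025915067760710553965 < 1023490369077469249536? NO
  n = 1597: C(1597, 8) = 1031080153060953275445; 1031080153060953275445 < 1023490369077469249536? NO
The largest n with C(n, 8) < 1023490369077469249536 is n = 1595 (where E[X] = 113419181815929292655/113721152119718805504 ≈ 0.9973446). Hence R_6(8) > 1595, i.e. R_6(8) ≥ 1596.

Largest n = 1595; hence R_6(8) > 1595.


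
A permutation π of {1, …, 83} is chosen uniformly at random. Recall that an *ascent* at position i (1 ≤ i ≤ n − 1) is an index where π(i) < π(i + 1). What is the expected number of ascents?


Write X = Σ X_I over i = 1, …, 82, with X_I the indicator of one ascent.
There are 82 indicators.
For each fixed i, the pair (π(i), π(i+1)) is a uniformly random ordered pair of distinct values from {1, …, 83}; by symmetry P[π(i) < π(i+1)] = 1/2.
By linearity: E[X] = 82 · (1/2) = (83 − 1) · (1/2) = 41 ≈ 41.00000.

E[X] = 41 = 41.00000.


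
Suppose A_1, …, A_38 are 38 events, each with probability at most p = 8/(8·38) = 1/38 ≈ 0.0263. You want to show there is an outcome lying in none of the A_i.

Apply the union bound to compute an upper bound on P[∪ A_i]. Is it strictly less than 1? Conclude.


Union bound: P[∪_{i=1}^{38} A_i] ≤ Σ_i P[A_i] ≤ 38·p = 38·(1/38) = 1.
Numerically: 1 ≈ 1.0000.
Is 1 < 1? NO.
Since the bound 1 is ≥ 1, the union bound is uninformative here; it does NOT by itself certify existence.

38·p = 1 ≈ 1.0000; existence NOT certified by the union bound.


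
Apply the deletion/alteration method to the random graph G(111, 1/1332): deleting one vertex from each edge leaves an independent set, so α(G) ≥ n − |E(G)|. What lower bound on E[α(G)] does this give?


E[|E(G)|] = C(111, 2)·p = 6105 · (1/1332) = 55/12.
E[α(G)] ≥ n − E[|E(G)|] = 111 − 55/12 = 1277/12.
Numerically: ≈ 106.417.
(This is only a lower bound; the true E[α(G)] may be larger.)

E[α(G)] ≥ 1277/12 ≈ 106.417.


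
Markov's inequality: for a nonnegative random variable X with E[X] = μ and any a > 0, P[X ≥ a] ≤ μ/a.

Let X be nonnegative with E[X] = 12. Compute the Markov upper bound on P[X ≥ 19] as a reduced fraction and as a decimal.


μ = E[X] = 12, a = 19.
Markov: P[X ≥ 19] ≤ μ/a = (12)/19 = 12/19.
Numerically: ≈ 0.6316.
(Since a = 19 > μ = 12.0000, the bound 12/19 is < 1 and informative.)

P[X ≥ 19] ≤ 12/19 ≈ 0.6316.


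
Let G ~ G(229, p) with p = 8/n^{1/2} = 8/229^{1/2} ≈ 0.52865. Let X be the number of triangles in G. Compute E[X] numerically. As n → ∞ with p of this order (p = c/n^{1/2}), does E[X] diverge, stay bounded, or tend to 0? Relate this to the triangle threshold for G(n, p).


Number of potential triangles: C(229, 3) = 1975354.
Each occurs with probability p³ ≈ (0.52865)³ ≈ 1.4774634e-01.
By linearity: E[X] = C(229, 3)·p³ ≈ 1975354 · 1.4774634e-01 ≈ 291851.32787.
Since α = 1/2 < 1, p = c/n^{1/2} ≫ 1/n is above the triangle threshold p ~ 1/n. Asymptotically E[X] ~ (c³/6)·n^{3(1−α)} = (8³/6)·n^{1.5} → ∞; triangles are abundant w.h.p.

E[X] ≈ 291851.32787; in regime p = Θ(1/n^{1/2}) E[X] diverges (above the triangle threshold p ~ 1/n).


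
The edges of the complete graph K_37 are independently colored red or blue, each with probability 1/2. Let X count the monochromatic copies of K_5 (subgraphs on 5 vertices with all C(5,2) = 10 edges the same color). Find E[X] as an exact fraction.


Let X = Σ_S X_S over the C(37, 5) = 435897 subsets S of size 5, where X_S = 1 if the K_5 on S is monochromatic.
For a fixed S, the K_5 on S has C(5, 2) = 10 edges. P[all 10 edges red] = (1/2)^10, and likewise for blue, so P[monochromatic] = 2·(1/2)^10 = 2^{1 − 10} = 1/512.
By linearity of expectation: E[X] = C(37, 5) · 2^{1 − 10} = 435897 · 1/512 = 435897/512.
Numerically: E[X] ≈ 851.3613.

E[X] = C(37,5)·2^(1−C(5,2)) = 435897/512 ≈ 851.3613.


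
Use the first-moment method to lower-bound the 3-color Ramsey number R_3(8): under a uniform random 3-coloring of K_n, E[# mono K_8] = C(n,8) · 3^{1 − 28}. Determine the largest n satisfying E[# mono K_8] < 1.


We need C(n, 8) · 3^{1 − 28} < 1, i.e. C(n, 8) < 3^{28 − 1} = 7625597484987.
Check values of n near the boundary:
  n = 155: C(155, 8) = 6876747915675; 6876747915675 < 7625597484987? YES
  n = 156: C(156, 8) = 7248464019225; 7248464019225 < 7625597484987? YES
  n = 157: C(157, 8) = 7637643295425; 7637643295425 < 7625597484987? NO
  n = 158: C(158, 8) = 8044984271181; 8044984271181 < 7625597484987? NO
  n = 159: C(159, 8) = 8471208603429; 8471208603429 < 7625597484987? NO
The largest n with C(n, 8) < 7625597484987 is n = 156 (where E[X] = 805384891025/847288609443 ≈ 0.95054). Hence R_3(8) > 156, i.e. R_3(8) ≥ 157.

Largest n = 156; hence R_3(8) > 156.


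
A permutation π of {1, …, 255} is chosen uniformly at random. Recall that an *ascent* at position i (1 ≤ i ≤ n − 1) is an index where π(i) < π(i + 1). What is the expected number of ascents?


Write X = Σ X_I over i = 1, …, 254, with X_I the indicator of one ascent.
There are 254 indicators.
For each fixed i, the pair (π(i), π(i+1)) is a uniformly random ordered pair of distinct values from {1, …, 255}; by symmetry P[π(i) < π(i+1)] = 1/2.
By linearity: E[X] = 254 · (1/2) = (255 − 1) · (1/2) = 127 ≈ 127.000.

E[X] = 127 = 127.000.


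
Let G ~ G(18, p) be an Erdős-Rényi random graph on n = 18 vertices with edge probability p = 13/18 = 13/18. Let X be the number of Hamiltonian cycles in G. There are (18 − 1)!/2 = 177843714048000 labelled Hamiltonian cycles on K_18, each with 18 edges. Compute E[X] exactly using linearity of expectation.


K_18 has (18 − 1)!/2 = 177843714048000 labelled Hamiltonian cycles.
For each such Hamiltonian cycle H, let X_H = 1 if all 18 edges of H are present in G. Then P[X_H = 1] = p^{18} = (13/18)^{18} = 112455406951957393129/39346408075296537575424.
Summing the indicators: E[X] = Σ_H E[X_H] = 177843714048000 · p^{18} = 177843714048000 · 112455406951957393129/39346408075296537575424 = 1674446952588776589016668875/3294258113514384.
Numerically: E[X] ≈ 5.0829e+11.

E[X] = 177843714048000 · (13/18)^{18} = 1674446952588776589016668875/3294258113514384 ≈ 5.0829e+11.


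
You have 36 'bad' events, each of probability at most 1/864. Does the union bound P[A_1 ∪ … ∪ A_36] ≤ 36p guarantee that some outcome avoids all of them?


Union bound: P[∪_{i=1}^{36} A_i] ≤ Σ_i P[A_i] ≤ 36·p = 36·(1/864) = 1/24.
Numerically: 1/24 ≈ 0.042.
Is 1/24 < 1? YES.
Since P[∪ A_i] ≤ 1/24 < 1, the complement has P[∩ A_i^c] ≥ 1 − 1/24 = 23/24 > 0, so some outcome avoids every A_i.

36·p = 1/24 ≈ 0.042; existence CERTIFIED by the union bound.


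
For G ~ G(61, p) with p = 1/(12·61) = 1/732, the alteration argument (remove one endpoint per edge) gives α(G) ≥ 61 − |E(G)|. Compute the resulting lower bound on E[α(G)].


E[|E(G)|] = C(61, 2)·p = 1830 · (1/732) = 5/2.
E[α(G)] ≥ n − E[|E(G)|] = 61 − 5/2 = 117/2.
Numerically: ≈ 58.50000.
(This is only a lower bound; the true E[α(G)] may be larger.)

E[α(G)] ≥ 117/2 ≈ 58.50000.


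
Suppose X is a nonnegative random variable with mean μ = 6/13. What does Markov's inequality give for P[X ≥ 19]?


μ = E[X] = 6/13, a = 19.
Markov: P[X ≥ 19] ≤ μ/a = (6/13)/19 = 6/247.
Numerically: ≈ 0.024.
(Since a = 19 > μ = 0.462, the bound 6/247 is < 1 and informative.)

P[X ≥ 19] ≤ 6/247 ≈ 0.024.


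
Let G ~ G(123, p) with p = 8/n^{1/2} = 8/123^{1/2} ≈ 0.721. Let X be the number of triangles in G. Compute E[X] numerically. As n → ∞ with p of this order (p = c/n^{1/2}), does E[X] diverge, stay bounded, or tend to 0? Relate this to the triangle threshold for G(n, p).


Number of potential triangles: C(123, 3) = 302621.
Each occurs with probability p³ ≈ (0.721)³ ≈ 3.75329e-01.
By linearity: E[X] = C(123, 3)·p³ ≈ 302621 · 3.75329e-01 ≈ 113582.482.
Since α = 1/2 < 1, p = c/n^{1/2} ≫ 1/n is above the triangle threshold p ~ 1/n. Asymptotically E[X] ~ (c³/6)·n^{3(1−α)} = (8³/6)·n^{1.5} → ∞; triangles are abundant w.h.p.

E[X] ≈ 113582.482; in regime p = Θ(1/n^{1/2}) E[X] diverges (above the triangle threshold p ~ 1/n).


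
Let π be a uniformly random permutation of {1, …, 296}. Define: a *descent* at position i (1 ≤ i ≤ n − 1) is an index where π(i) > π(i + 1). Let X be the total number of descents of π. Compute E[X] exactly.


Write X = Σ X_I over i = 1, …, 295, with X_I the indicator of one descent.
There are 295 indicators.
For each fixed i, the pair (π(i), π(i+1)) is a uniformly random ordered pair of distinct values from {1, …, 296}; by symmetry P[π(i) > π(i+1)] = 1/2.
By linearity: E[X] = 295 · (1/2) = (296 − 1) · (1/2) = 295/2 ≈ 147.5000.

E[X] = 295/2 = 147.5000.


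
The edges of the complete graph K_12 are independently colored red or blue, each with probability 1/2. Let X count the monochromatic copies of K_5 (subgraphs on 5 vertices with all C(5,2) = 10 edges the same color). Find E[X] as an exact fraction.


Let X = Σ_S X_S over the C(12, 5) = 792 subsets S of size 5, where X_S = 1 if the K_5 on S is monochromatic.
For a fixed S, the K_5 on S has C(5, 2) = 10 edges. P[all 10 edges red] = (1/2)^10, and likewise for blue, so P[monochromatic] = 2·(1/2)^10 = 2^{1 − 10} = 1/512.
By linearity of expectation: E[X] = C(12, 5) · 2^{1 − 10} = 792 · 1/512 = 99/64.
Numerically: E[X] ≈ 1.546875.

E[X] = C(12,5)·2^(1−C(5,2)) = 99/64 ≈ 1.546875.


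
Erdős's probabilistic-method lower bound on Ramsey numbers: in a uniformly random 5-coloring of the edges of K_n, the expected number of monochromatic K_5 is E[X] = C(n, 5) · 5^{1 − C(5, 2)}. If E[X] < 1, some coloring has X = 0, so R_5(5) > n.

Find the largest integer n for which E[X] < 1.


We need C(n, 5) · 5^{1 − 10} < 1, i.e. C(n, 5) < 5^{10 − 1} = 1953125.
Check values of n near the boundary:
  n = 48: C(48, 5) = 1712304; 1712304 < 1953125? YES
  n = 49: C(49, 5) = 1906884; 1906884 < 1953125? YES
  n = 50: C(50, 5) = 2118760; 2118760 < 1953125? NO
  n = 51: C(51, 5) = 2349060; 2349060 < 1953125? NO
The largest n with C(n, 5) < 1953125 is n = 49 (where E[X] = 1906884/1953125 ≈ 0.976325). Hence R_5(5) > 49, i.e. R_5(5) ≥ 50.

Largest n = 49; hence R_5(5) > 49.


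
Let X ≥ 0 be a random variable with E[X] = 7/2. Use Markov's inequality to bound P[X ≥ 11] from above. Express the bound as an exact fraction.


μ = E[X] = 7/2, a = 11.
Markov: P[X ≥ 11] ≤ μ/a = (7/2)/11 = 7/22.
Numerically: ≈ 0.318182.
(Since a = 11 > μ = 3.500000, the bound 7/22 is < 1 and informative.)

P[X ≥ 11] ≤ 7/22 ≈ 0.318182.


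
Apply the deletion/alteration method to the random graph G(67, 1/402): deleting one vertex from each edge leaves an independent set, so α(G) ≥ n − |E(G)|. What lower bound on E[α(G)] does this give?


E[|E(G)|] = C(67, 2)·p = 2211 · (1/402) = 11/2.
E[α(G)] ≥ n − E[|E(G)|] = 67 − 11/2 = 123/2.
Numerically: ≈ 61.5000.
(This is only a lower bound; the true E[α(G)] may be larger.)

E[α(G)] ≥ 123/2 ≈ 61.5000.


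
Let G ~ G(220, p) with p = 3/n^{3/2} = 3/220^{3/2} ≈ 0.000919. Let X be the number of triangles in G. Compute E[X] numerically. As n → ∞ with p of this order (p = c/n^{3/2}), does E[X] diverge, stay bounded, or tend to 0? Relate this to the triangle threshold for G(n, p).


Number of potential triangles: C(220, 3) = 1750540.
Each occurs with probability p³ ≈ (0.000919)³ ≈ 7.77073e-10.
By linearity: E[X] = C(220, 3)·p³ ≈ 1750540 · 7.77073e-10 ≈ 0.001.
Since α = 3/2 > 1, p = c/n^{3/2} = o(1/n) is below the triangle threshold p ~ 1/n. Asymptotically E[X] ~ (c³/6)·n^{3(1−α)} = (3³/6)·n^{-1.5} → 0, so by Markov's inequality G has no triangles w.h.p.

E[X] ≈ 0.001; in regime p = Θ(1/n^{3/2}) E[X] tends to 0 (below the triangle threshold p ~ 1/n).


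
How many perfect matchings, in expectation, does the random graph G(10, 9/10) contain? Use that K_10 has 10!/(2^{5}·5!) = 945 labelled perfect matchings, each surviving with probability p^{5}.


K_10 has 10!/(2^{5}·5!) = 945 labelled perfect matchings.
For each such perfect matching H, let X_H = 1 if all 5 edges of H are present in G. Then P[X_H = 1] = p^{5} = (9/10)^{5} = 59049/100000.
By linearity of expectation: E[X] = Σ_H E[X_H] = 945 · p^{5} = 945 · 59049/100000 = 11160261/20000.
Numerically: E[X] ≈ 558.01.

E[X] = 945 · (9/10)^{5} = 11160261/20000 ≈ 558.01.


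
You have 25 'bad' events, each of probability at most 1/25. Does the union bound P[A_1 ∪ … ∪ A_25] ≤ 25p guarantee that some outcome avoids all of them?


Union bound: P[∪_{i=1}^{25} A_i] ≤ Σ_i P[A_i] ≤ 25·p = 25·(1/25) = 1.
Numerically: 1 ≈ 1.000.
Is 1 < 1? NO.
Since the bound 1 is ≥ 1, the union bound is uninformative here; it does NOT by itself certify existence.

25·p = 1 ≈ 1.000; existence NOT certified by the union bound.


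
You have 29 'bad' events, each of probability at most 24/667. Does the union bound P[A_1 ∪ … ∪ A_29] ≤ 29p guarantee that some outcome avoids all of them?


Union bound: P[∪_{i=1}^{29} A_i] ≤ Σ_i P[A_i] ≤ 29·p = 29·(24/667) = 24/23.
Numerically: 24/23 ≈ 1.0435.
Is 24/23 < 1? NO.
Since the bound 24/23 is ≥ 1, the union bound is uninformative here; it does NOT by itself certify existence.

29·p = 24/23 ≈ 1.0435; existence NOT certified by the union bound.


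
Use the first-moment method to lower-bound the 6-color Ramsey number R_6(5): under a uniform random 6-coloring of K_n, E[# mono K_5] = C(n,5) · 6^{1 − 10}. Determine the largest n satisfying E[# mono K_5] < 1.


We need C(n, 5) · 6^{1 − 10} < 1, i.e. C(n, 5) < 6^{10 − 1} = 10077696.
Check values of n near the boundary:
  n = 64: C(64, 5) = 7624512; 7624512 < 10077696? YES
  n = 65: C(65, 5) = 8259888; 8259888 < 10077696? YES
  n = 66: C(66, 5) = 8936928; 8936928 < 10077696? YES
  n = 67: C(67, 5) = 9657648; 9657648 < 10077696? YES
  n = 68: C(68, 5) = 10424128; 10424128 < 10077696? NO
  n = 69: C(69, 5) = 11238513; 11238513 < 10077696? NO
  n = 70: C(70, 5) = 12103014; 12103014 < 10077696? NO
The largest n with C(n, 5) < 10077696 is n = 67 (where E[X] = 67067/69984 ≈ 0.9583). Hence R_6(5) > 67, i.e. R_6(5) ≥ 68.

Largest n = 67; hence R_6(5) > 67.


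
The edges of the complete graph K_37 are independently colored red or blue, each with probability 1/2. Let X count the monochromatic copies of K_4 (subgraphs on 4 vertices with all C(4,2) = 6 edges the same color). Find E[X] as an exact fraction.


Let X = Σ_S X_S over the C(37, 4) = 66045 subsets S of size 4, where X_S = 1 if the K_4 on S is monochromatic.
For a fixed S, the K_4 on S has C(4, 2) = 6 edges. P[all 6 edges red] = (1/2)^6, and likewise for blue, so P[monochromatic] = 2·(1/2)^6 = 2^{1 − 6} = 1/32.
By linearity: E[X] = C(37, 4) · 2^{1 − 6} = 66045 · 1/32 = 66045/32.
Numerically: E[X] ≈ 2063.906250.

E[X] = C(37,4)·2^(1−C(4,2)) = 66045/32 ≈ 2063.906250.


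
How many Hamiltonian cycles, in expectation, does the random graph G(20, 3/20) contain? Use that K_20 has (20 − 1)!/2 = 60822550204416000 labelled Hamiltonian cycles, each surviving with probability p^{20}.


K_20 has (20 − 1)!/2 = 60822550204416000 labelled Hamiltonian cycles.
For each such Hamiltonian cycle H, let X_H = 1 if all 20 edges of H are present in G. Then P[X_H = 1] = p^{20} = (3/20)^{20} = 3486784401/104857600000000000000000000.
By linearity of expectation: E[X] = Σ_H E[X_H] = 60822550204416000 · p^{20} = 60822550204416000 · 3486784401/104857600000000000000000000 = 51776152168407487821/25600000000000000000.
Numerically: E[X] ≈ 2.02251.

E[X] = 60822550204416000 · (3/20)^{20} = 51776152168407487821/25600000000000000000 ≈ 2.02251.


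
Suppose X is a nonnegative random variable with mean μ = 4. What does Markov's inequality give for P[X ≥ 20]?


μ = E[X] = 4, a = 20.
Markov: P[X ≥ 20] ≤ μ/a = (4)/20 = 1/5.
Numerically: ≈ 0.200.
(Since a = 20 > μ = 4.000, the bound 1/5 is < 1 and informative.)

P[X ≥ 20] ≤ 1/5 ≈ 0.200.


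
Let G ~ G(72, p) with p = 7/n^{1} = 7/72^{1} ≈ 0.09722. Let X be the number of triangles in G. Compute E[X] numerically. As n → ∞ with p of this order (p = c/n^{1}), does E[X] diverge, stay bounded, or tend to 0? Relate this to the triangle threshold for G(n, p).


Number of potential triangles: C(72, 3) = 59640.
Each occurs with probability p³ ≈ (0.09722)³ ≈ 9.189600e-04.
By linearity: E[X] = C(72, 3)·p³ ≈ 59640 · 9.189600e-04 ≈ 54.8068.
Here α = 1, so p = 7/n is exactly at the triangle threshold p ~ 1/n. Asymptotically E[X] → c³/6 = 7³/6 = 343/6 ≈ 57.1667, a bounded constant. In this regime the triangle count is asymptotically Poisson(c³/6).

E[X] ≈ 54.8068; in regime p = Θ(1/n^{1}) E[X] stays bounded (at the triangle threshold p ~ 1/n).


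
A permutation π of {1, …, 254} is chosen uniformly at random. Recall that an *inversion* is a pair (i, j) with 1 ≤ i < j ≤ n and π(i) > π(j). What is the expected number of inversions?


Write X = Σ X_I over the C(254, 2) = 32131 pairs i < j, with X_I the indicator of one inversion.
There are 32131 indicators.
For each fixed pair i < j, the values π(i) and π(j) are two distinct elements of {1, …, 254} in uniformly random order; by symmetry P[π(i) > π(j)] = 1/2.
By linearity: E[X] = 32131 · (1/2) = C(254, 2) · (1/2) = 32131/2 = 32131/2 ≈ 16065.500000.

E[X] = 32131/2 = 16065.500000.
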